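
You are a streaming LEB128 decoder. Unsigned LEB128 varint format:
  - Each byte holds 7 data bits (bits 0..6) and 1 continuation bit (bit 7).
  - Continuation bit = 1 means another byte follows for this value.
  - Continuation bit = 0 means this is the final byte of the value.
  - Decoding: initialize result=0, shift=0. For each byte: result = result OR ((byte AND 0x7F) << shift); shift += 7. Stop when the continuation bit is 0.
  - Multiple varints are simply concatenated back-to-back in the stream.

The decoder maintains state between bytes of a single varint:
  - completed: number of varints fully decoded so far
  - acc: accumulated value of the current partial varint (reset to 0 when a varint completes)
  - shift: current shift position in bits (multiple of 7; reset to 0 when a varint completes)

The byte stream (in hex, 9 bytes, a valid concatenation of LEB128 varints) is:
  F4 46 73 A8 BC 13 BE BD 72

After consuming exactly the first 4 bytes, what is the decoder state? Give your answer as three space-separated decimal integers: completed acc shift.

byte[0]=0xF4 cont=1 payload=0x74: acc |= 116<<0 -> completed=0 acc=116 shift=7
byte[1]=0x46 cont=0 payload=0x46: varint #1 complete (value=9076); reset -> completed=1 acc=0 shift=0
byte[2]=0x73 cont=0 payload=0x73: varint #2 complete (value=115); reset -> completed=2 acc=0 shift=0
byte[3]=0xA8 cont=1 payload=0x28: acc |= 40<<0 -> completed=2 acc=40 shift=7

Answer: 2 40 7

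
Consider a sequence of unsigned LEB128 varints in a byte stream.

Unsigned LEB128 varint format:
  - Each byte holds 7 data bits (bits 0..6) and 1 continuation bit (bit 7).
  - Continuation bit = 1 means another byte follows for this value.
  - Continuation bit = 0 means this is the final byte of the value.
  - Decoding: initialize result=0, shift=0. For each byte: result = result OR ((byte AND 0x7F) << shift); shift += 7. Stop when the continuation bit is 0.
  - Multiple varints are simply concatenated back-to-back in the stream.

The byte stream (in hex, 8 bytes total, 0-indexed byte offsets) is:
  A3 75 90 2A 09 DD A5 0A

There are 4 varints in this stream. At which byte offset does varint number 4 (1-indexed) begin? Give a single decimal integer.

  byte[0]=0xA3 cont=1 payload=0x23=35: acc |= 35<<0 -> acc=35 shift=7
  byte[1]=0x75 cont=0 payload=0x75=117: acc |= 117<<7 -> acc=15011 shift=14 [end]
Varint 1: bytes[0:2] = A3 75 -> value 15011 (2 byte(s))
  byte[2]=0x90 cont=1 payload=0x10=16: acc |= 16<<0 -> acc=16 shift=7
  byte[3]=0x2A cont=0 payload=0x2A=42: acc |= 42<<7 -> acc=5392 shift=14 [end]
Varint 2: bytes[2:4] = 90 2A -> value 5392 (2 byte(s))
  byte[4]=0x09 cont=0 payload=0x09=9: acc |= 9<<0 -> acc=9 shift=7 [end]
Varint 3: bytes[4:5] = 09 -> value 9 (1 byte(s))
  byte[5]=0xDD cont=1 payload=0x5D=93: acc |= 93<<0 -> acc=93 shift=7
  byte[6]=0xA5 cont=1 payload=0x25=37: acc |= 37<<7 -> acc=4829 shift=14
  byte[7]=0x0A cont=0 payload=0x0A=10: acc |= 10<<14 -> acc=168669 shift=21 [end]
Varint 4: bytes[5:8] = DD A5 0A -> value 168669 (3 byte(s))

Answer: 5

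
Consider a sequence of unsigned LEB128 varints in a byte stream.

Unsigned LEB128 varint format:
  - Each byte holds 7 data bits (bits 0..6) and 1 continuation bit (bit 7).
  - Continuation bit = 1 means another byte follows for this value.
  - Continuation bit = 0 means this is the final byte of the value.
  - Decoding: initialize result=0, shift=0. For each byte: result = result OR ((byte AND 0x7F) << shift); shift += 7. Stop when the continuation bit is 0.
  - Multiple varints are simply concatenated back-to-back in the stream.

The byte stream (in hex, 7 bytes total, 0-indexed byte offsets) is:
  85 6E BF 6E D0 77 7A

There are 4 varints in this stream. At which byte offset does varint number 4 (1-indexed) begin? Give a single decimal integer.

Answer: 6

Derivation:
  byte[0]=0x85 cont=1 payload=0x05=5: acc |= 5<<0 -> acc=5 shift=7
  byte[1]=0x6E cont=0 payload=0x6E=110: acc |= 110<<7 -> acc=14085 shift=14 [end]
Varint 1: bytes[0:2] = 85 6E -> value 14085 (2 byte(s))
  byte[2]=0xBF cont=1 payload=0x3F=63: acc |= 63<<0 -> acc=63 shift=7
  byte[3]=0x6E cont=0 payload=0x6E=110: acc |= 110<<7 -> acc=14143 shift=14 [end]
Varint 2: bytes[2:4] = BF 6E -> value 14143 (2 byte(s))
  byte[4]=0xD0 cont=1 payload=0x50=80: acc |= 80<<0 -> acc=80 shift=7
  byte[5]=0x77 cont=0 payload=0x77=119: acc |= 119<<7 -> acc=15312 shift=14 [end]
Varint 3: bytes[4:6] = D0 77 -> value 15312 (2 byte(s))
  byte[6]=0x7A cont=0 payload=0x7A=122: acc |= 122<<0 -> acc=122 shift=7 [end]
Varint 4: bytes[6:7] = 7A -> value 122 (1 byte(s))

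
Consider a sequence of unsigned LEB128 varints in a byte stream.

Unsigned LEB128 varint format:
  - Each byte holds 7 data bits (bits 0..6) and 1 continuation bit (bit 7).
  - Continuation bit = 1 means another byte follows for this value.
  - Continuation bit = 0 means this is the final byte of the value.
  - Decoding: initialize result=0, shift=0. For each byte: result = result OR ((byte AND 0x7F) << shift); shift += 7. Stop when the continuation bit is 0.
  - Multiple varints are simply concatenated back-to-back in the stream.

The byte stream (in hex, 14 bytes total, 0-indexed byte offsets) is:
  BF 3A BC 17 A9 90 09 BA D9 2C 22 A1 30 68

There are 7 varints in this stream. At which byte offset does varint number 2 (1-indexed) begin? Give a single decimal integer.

  byte[0]=0xBF cont=1 payload=0x3F=63: acc |= 63<<0 -> acc=63 shift=7
  byte[1]=0x3A cont=0 payload=0x3A=58: acc |= 58<<7 -> acc=7487 shift=14 [end]
Varint 1: bytes[0:2] = BF 3A -> value 7487 (2 byte(s))
  byte[2]=0xBC cont=1 payload=0x3C=60: acc |= 60<<0 -> acc=60 shift=7
  byte[3]=0x17 cont=0 payload=0x17=23: acc |= 23<<7 -> acc=3004 shift=14 [end]
Varint 2: bytes[2:4] = BC 17 -> value 3004 (2 byte(s))
  byte[4]=0xA9 cont=1 payload=0x29=41: acc |= 41<<0 -> acc=41 shift=7
  byte[5]=0x90 cont=1 payload=0x10=16: acc |= 16<<7 -> acc=2089 shift=14
  byte[6]=0x09 cont=0 payload=0x09=9: acc |= 9<<14 -> acc=149545 shift=21 [end]
Varint 3: bytes[4:7] = A9 90 09 -> value 149545 (3 byte(s))
  byte[7]=0xBA cont=1 payload=0x3A=58: acc |= 58<<0 -> acc=58 shift=7
  byte[8]=0xD9 cont=1 payload=0x59=89: acc |= 89<<7 -> acc=11450 shift=14
  byte[9]=0x2C cont=0 payload=0x2C=44: acc |= 44<<14 -> acc=732346 shift=21 [end]
Varint 4: bytes[7:10] = BA D9 2C -> value 732346 (3 byte(s))
  byte[10]=0x22 cont=0 payload=0x22=34: acc |= 34<<0 -> acc=34 shift=7 [end]
Varint 5: bytes[10:11] = 22 -> value 34 (1 byte(s))
  byte[11]=0xA1 cont=1 payload=0x21=33: acc |= 33<<0 -> acc=33 shift=7
  byte[12]=0x30 cont=0 payload=0x30=48: acc |= 48<<7 -> acc=6177 shift=14 [end]
Varint 6: bytes[11:13] = A1 30 -> value 6177 (2 byte(s))
  byte[13]=0x68 cont=0 payload=0x68=104: acc |= 104<<0 -> acc=104 shift=7 [end]
Varint 7: bytes[13:14] = 68 -> value 104 (1 byte(s))

Answer: 2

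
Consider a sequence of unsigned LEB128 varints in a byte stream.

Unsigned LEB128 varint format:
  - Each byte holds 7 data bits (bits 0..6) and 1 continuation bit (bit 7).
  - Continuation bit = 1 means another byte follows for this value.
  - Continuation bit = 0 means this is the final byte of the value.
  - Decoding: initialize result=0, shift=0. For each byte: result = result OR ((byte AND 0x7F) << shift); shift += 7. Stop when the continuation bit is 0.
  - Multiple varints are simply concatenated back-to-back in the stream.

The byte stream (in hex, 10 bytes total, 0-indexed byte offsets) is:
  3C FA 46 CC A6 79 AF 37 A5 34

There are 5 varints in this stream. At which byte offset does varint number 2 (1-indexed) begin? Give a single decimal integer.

Answer: 1

Derivation:
  byte[0]=0x3C cont=0 payload=0x3C=60: acc |= 60<<0 -> acc=60 shift=7 [end]
Varint 1: bytes[0:1] = 3C -> value 60 (1 byte(s))
  byte[1]=0xFA cont=1 payload=0x7A=122: acc |= 122<<0 -> acc=122 shift=7
  byte[2]=0x46 cont=0 payload=0x46=70: acc |= 70<<7 -> acc=9082 shift=14 [end]
Varint 2: bytes[1:3] = FA 46 -> value 9082 (2 byte(s))
  byte[3]=0xCC cont=1 payload=0x4C=76: acc |= 76<<0 -> acc=76 shift=7
  byte[4]=0xA6 cont=1 payload=0x26=38: acc |= 38<<7 -> acc=4940 shift=14
  byte[5]=0x79 cont=0 payload=0x79=121: acc |= 121<<14 -> acc=1987404 shift=21 [end]
Varint 3: bytes[3:6] = CC A6 79 -> value 1987404 (3 byte(s))
  byte[6]=0xAF cont=1 payload=0x2F=47: acc |= 47<<0 -> acc=47 shift=7
  byte[7]=0x37 cont=0 payload=0x37=55: acc |= 55<<7 -> acc=7087 shift=14 [end]
Varint 4: bytes[6:8] = AF 37 -> value 7087 (2 byte(s))
  byte[8]=0xA5 cont=1 payload=0x25=37: acc |= 37<<0 -> acc=37 shift=7
  byte[9]=0x34 cont=0 payload=0x34=52: acc |= 52<<7 -> acc=6693 shift=14 [end]
Varint 5: bytes[8:10] = A5 34 -> value 6693 (2 byte(s))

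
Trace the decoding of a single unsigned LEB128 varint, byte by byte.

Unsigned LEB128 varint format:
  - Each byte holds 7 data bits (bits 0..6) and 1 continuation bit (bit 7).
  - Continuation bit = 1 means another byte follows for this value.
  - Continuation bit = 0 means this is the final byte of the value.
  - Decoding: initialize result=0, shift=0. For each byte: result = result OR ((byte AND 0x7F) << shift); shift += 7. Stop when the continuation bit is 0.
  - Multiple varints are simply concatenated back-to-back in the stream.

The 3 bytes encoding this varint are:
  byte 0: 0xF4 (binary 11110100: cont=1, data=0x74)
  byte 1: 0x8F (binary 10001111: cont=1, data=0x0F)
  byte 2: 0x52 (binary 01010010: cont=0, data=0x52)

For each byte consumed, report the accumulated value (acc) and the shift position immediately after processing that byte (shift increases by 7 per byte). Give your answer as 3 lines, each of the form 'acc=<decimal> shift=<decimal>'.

byte 0=0xF4: payload=0x74=116, contrib = 116<<0 = 116; acc -> 116, shift -> 7
byte 1=0x8F: payload=0x0F=15, contrib = 15<<7 = 1920; acc -> 2036, shift -> 14
byte 2=0x52: payload=0x52=82, contrib = 82<<14 = 1343488; acc -> 1345524, shift -> 21

Answer: acc=116 shift=7
acc=2036 shift=14
acc=1345524 shift=21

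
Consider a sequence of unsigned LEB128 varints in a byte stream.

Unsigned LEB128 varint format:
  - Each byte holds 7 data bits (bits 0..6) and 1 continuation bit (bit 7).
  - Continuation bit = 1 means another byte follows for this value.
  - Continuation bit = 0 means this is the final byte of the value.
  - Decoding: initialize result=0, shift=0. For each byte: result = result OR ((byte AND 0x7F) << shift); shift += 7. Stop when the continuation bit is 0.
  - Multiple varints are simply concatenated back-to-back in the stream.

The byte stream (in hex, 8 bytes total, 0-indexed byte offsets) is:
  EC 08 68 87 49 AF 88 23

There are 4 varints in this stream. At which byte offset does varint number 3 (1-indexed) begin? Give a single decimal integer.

Answer: 3

Derivation:
  byte[0]=0xEC cont=1 payload=0x6C=108: acc |= 108<<0 -> acc=108 shift=7
  byte[1]=0x08 cont=0 payload=0x08=8: acc |= 8<<7 -> acc=1132 shift=14 [end]
Varint 1: bytes[0:2] = EC 08 -> value 1132 (2 byte(s))
  byte[2]=0x68 cont=0 payload=0x68=104: acc |= 104<<0 -> acc=104 shift=7 [end]
Varint 2: bytes[2:3] = 68 -> value 104 (1 byte(s))
  byte[3]=0x87 cont=1 payload=0x07=7: acc |= 7<<0 -> acc=7 shift=7
  byte[4]=0x49 cont=0 payload=0x49=73: acc |= 73<<7 -> acc=9351 shift=14 [end]
Varint 3: bytes[3:5] = 87 49 -> value 9351 (2 byte(s))
  byte[5]=0xAF cont=1 payload=0x2F=47: acc |= 47<<0 -> acc=47 shift=7
  byte[6]=0x88 cont=1 payload=0x08=8: acc |= 8<<7 -> acc=1071 shift=14
  byte[7]=0x23 cont=0 payload=0x23=35: acc |= 35<<14 -> acc=574511 shift=21 [end]
Varint 4: bytes[5:8] = AF 88 23 -> value 574511 (3 byte(s))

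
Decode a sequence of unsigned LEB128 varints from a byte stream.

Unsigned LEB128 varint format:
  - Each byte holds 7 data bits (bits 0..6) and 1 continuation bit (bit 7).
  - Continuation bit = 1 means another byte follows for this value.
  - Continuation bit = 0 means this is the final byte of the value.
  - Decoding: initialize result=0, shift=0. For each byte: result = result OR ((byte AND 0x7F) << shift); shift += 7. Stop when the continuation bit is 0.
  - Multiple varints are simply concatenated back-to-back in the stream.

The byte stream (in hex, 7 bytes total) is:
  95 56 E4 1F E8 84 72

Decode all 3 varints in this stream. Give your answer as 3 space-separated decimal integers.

Answer: 11029 4068 1868392

Derivation:
  byte[0]=0x95 cont=1 payload=0x15=21: acc |= 21<<0 -> acc=21 shift=7
  byte[1]=0x56 cont=0 payload=0x56=86: acc |= 86<<7 -> acc=11029 shift=14 [end]
Varint 1: bytes[0:2] = 95 56 -> value 11029 (2 byte(s))
  byte[2]=0xE4 cont=1 payload=0x64=100: acc |= 100<<0 -> acc=100 shift=7
  byte[3]=0x1F cont=0 payload=0x1F=31: acc |= 31<<7 -> acc=4068 shift=14 [end]
Varint 2: bytes[2:4] = E4 1F -> value 4068 (2 byte(s))
  byte[4]=0xE8 cont=1 payload=0x68=104: acc |= 104<<0 -> acc=104 shift=7
  byte[5]=0x84 cont=1 payload=0x04=4: acc |= 4<<7 -> acc=616 shift=14
  byte[6]=0x72 cont=0 payload=0x72=114: acc |= 114<<14 -> acc=1868392 shift=21 [end]
Varint 3: bytes[4:7] = E8 84 72 -> value 1868392 (3 byte(s))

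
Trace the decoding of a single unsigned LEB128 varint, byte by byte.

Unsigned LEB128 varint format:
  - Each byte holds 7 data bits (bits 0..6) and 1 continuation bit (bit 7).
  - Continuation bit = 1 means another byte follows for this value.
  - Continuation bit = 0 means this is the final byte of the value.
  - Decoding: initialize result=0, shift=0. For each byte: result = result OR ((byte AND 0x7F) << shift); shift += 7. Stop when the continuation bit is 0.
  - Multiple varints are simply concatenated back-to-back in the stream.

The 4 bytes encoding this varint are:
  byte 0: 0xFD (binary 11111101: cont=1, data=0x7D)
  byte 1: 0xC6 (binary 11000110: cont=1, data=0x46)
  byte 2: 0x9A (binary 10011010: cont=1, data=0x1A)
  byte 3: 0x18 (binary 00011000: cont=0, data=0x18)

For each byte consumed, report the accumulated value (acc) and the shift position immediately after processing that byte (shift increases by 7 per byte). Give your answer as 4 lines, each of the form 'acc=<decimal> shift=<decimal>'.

Answer: acc=125 shift=7
acc=9085 shift=14
acc=435069 shift=21
acc=50766717 shift=28

Derivation:
byte 0=0xFD: payload=0x7D=125, contrib = 125<<0 = 125; acc -> 125, shift -> 7
byte 1=0xC6: payload=0x46=70, contrib = 70<<7 = 8960; acc -> 9085, shift -> 14
byte 2=0x9A: payload=0x1A=26, contrib = 26<<14 = 425984; acc -> 435069, shift -> 21
byte 3=0x18: payload=0x18=24, contrib = 24<<21 = 50331648; acc -> 50766717, shift -> 28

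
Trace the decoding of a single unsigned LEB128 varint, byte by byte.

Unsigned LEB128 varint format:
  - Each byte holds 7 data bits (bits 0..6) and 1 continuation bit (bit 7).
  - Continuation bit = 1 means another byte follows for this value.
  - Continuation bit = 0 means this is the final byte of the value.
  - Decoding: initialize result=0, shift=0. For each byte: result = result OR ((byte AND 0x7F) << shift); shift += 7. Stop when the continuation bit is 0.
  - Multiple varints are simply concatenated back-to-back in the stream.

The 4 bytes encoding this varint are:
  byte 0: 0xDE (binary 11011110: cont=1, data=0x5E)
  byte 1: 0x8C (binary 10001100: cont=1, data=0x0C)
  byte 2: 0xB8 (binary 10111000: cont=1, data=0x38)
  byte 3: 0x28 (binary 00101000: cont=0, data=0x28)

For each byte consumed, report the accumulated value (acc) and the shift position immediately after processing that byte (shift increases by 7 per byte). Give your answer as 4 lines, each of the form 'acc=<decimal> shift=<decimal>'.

Answer: acc=94 shift=7
acc=1630 shift=14
acc=919134 shift=21
acc=84805214 shift=28

Derivation:
byte 0=0xDE: payload=0x5E=94, contrib = 94<<0 = 94; acc -> 94, shift -> 7
byte 1=0x8C: payload=0x0C=12, contrib = 12<<7 = 1536; acc -> 1630, shift -> 14
byte 2=0xB8: payload=0x38=56, contrib = 56<<14 = 917504; acc -> 919134, shift -> 21
byte 3=0x28: payload=0x28=40, contrib = 40<<21 = 83886080; acc -> 84805214, shift -> 28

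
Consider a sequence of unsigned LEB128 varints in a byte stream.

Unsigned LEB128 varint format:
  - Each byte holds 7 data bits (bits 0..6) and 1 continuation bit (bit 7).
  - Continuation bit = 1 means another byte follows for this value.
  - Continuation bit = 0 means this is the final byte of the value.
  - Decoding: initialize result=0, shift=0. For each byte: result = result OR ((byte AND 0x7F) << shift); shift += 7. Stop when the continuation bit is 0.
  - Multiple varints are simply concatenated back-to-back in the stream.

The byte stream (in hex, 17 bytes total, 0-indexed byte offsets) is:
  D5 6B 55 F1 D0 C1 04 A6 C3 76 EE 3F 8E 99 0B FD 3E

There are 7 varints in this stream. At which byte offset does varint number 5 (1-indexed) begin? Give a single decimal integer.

  byte[0]=0xD5 cont=1 payload=0x55=85: acc |= 85<<0 -> acc=85 shift=7
  byte[1]=0x6B cont=0 payload=0x6B=107: acc |= 107<<7 -> acc=13781 shift=14 [end]
Varint 1: bytes[0:2] = D5 6B -> value 13781 (2 byte(s))
  byte[2]=0x55 cont=0 payload=0x55=85: acc |= 85<<0 -> acc=85 shift=7 [end]
Varint 2: bytes[2:3] = 55 -> value 85 (1 byte(s))
  byte[3]=0xF1 cont=1 payload=0x71=113: acc |= 113<<0 -> acc=113 shift=7
  byte[4]=0xD0 cont=1 payload=0x50=80: acc |= 80<<7 -> acc=10353 shift=14
  byte[5]=0xC1 cont=1 payload=0x41=65: acc |= 65<<14 -> acc=1075313 shift=21
  byte[6]=0x04 cont=0 payload=0x04=4: acc |= 4<<21 -> acc=9463921 shift=28 [end]
Varint 3: bytes[3:7] = F1 D0 C1 04 -> value 9463921 (4 byte(s))
  byte[7]=0xA6 cont=1 payload=0x26=38: acc |= 38<<0 -> acc=38 shift=7
  byte[8]=0xC3 cont=1 payload=0x43=67: acc |= 67<<7 -> acc=8614 shift=14
  byte[9]=0x76 cont=0 payload=0x76=118: acc |= 118<<14 -> acc=1941926 shift=21 [end]
Varint 4: bytes[7:10] = A6 C3 76 -> value 1941926 (3 byte(s))
  byte[10]=0xEE cont=1 payload=0x6E=110: acc |= 110<<0 -> acc=110 shift=7
  byte[11]=0x3F cont=0 payload=0x3F=63: acc |= 63<<7 -> acc=8174 shift=14 [end]
Varint 5: bytes[10:12] = EE 3F -> value 8174 (2 byte(s))
  byte[12]=0x8E cont=1 payload=0x0E=14: acc |= 14<<0 -> acc=14 shift=7
  byte[13]=0x99 cont=1 payload=0x19=25: acc |= 25<<7 -> acc=3214 shift=14
  byte[14]=0x0B cont=0 payload=0x0B=11: acc |= 11<<14 -> acc=183438 shift=21 [end]
Varint 6: bytes[12:15] = 8E 99 0B -> value 183438 (3 byte(s))
  byte[15]=0xFD cont=1 payload=0x7D=125: acc |= 125<<0 -> acc=125 shift=7
  byte[16]=0x3E cont=0 payload=0x3E=62: acc |= 62<<7 -> acc=8061 shift=14 [end]
Varint 7: bytes[15:17] = FD 3E -> value 8061 (2 byte(s))

Answer: 10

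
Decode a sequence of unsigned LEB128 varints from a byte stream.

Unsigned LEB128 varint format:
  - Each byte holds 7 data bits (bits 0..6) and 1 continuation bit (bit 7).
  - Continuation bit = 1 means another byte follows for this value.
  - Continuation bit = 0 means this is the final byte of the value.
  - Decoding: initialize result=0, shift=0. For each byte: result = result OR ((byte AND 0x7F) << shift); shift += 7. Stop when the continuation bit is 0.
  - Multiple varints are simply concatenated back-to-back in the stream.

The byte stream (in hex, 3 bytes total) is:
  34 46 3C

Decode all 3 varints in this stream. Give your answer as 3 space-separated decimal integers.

  byte[0]=0x34 cont=0 payload=0x34=52: acc |= 52<<0 -> acc=52 shift=7 [end]
Varint 1: bytes[0:1] = 34 -> value 52 (1 byte(s))
  byte[1]=0x46 cont=0 payload=0x46=70: acc |= 70<<0 -> acc=70 shift=7 [end]
Varint 2: bytes[1:2] = 46 -> value 70 (1 byte(s))
  byte[2]=0x3C cont=0 payload=0x3C=60: acc |= 60<<0 -> acc=60 shift=7 [end]
Varint 3: bytes[2:3] = 3C -> value 60 (1 byte(s))

Answer: 52 70 60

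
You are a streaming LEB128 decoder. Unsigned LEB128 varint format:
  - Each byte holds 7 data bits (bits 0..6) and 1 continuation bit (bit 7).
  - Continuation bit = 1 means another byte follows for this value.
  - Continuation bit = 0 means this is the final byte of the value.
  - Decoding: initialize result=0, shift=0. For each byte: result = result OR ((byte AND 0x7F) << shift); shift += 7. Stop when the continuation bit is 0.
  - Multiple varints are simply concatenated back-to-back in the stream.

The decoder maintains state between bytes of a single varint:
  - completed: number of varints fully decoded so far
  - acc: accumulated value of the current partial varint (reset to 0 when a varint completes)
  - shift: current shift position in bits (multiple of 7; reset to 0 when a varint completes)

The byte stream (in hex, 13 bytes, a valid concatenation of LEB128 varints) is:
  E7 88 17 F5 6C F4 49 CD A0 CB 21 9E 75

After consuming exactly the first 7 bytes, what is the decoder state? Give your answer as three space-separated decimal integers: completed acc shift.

Answer: 3 0 0

Derivation:
byte[0]=0xE7 cont=1 payload=0x67: acc |= 103<<0 -> completed=0 acc=103 shift=7
byte[1]=0x88 cont=1 payload=0x08: acc |= 8<<7 -> completed=0 acc=1127 shift=14
byte[2]=0x17 cont=0 payload=0x17: varint #1 complete (value=377959); reset -> completed=1 acc=0 shift=0
byte[3]=0xF5 cont=1 payload=0x75: acc |= 117<<0 -> completed=1 acc=117 shift=7
byte[4]=0x6C cont=0 payload=0x6C: varint #2 complete (value=13941); reset -> completed=2 acc=0 shift=0
byte[5]=0xF4 cont=1 payload=0x74: acc |= 116<<0 -> completed=2 acc=116 shift=7
byte[6]=0x49 cont=0 payload=0x49: varint #3 complete (value=9460); reset -> completed=3 acc=0 shift=0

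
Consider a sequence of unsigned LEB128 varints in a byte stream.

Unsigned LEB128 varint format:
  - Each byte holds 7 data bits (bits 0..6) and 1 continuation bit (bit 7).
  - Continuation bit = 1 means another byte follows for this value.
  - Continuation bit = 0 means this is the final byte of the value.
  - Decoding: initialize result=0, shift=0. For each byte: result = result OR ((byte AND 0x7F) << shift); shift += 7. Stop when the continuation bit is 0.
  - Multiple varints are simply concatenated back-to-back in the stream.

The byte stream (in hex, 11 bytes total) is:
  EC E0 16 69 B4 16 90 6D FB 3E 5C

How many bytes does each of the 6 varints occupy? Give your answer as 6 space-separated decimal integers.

  byte[0]=0xEC cont=1 payload=0x6C=108: acc |= 108<<0 -> acc=108 shift=7
  byte[1]=0xE0 cont=1 payload=0x60=96: acc |= 96<<7 -> acc=12396 shift=14
  byte[2]=0x16 cont=0 payload=0x16=22: acc |= 22<<14 -> acc=372844 shift=21 [end]
Varint 1: bytes[0:3] = EC E0 16 -> value 372844 (3 byte(s))
  byte[3]=0x69 cont=0 payload=0x69=105: acc |= 105<<0 -> acc=105 shift=7 [end]
Varint 2: bytes[3:4] = 69 -> value 105 (1 byte(s))
  byte[4]=0xB4 cont=1 payload=0x34=52: acc |= 52<<0 -> acc=52 shift=7
  byte[5]=0x16 cont=0 payload=0x16=22: acc |= 22<<7 -> acc=2868 shift=14 [end]
Varint 3: bytes[4:6] = B4 16 -> value 2868 (2 byte(s))
  byte[6]=0x90 cont=1 payload=0x10=16: acc |= 16<<0 -> acc=16 shift=7
  byte[7]=0x6D cont=0 payload=0x6D=109: acc |= 109<<7 -> acc=13968 shift=14 [end]
Varint 4: bytes[6:8] = 90 6D -> value 13968 (2 byte(s))
  byte[8]=0xFB cont=1 payload=0x7B=123: acc |= 123<<0 -> acc=123 shift=7
  byte[9]=0x3E cont=0 payload=0x3E=62: acc |= 62<<7 -> acc=8059 shift=14 [end]
Varint 5: bytes[8:10] = FB 3E -> value 8059 (2 byte(s))
  byte[10]=0x5C cont=0 payload=0x5C=92: acc |= 92<<0 -> acc=92 shift=7 [end]
Varint 6: bytes[10:11] = 5C -> value 92 (1 byte(s))

Answer: 3 1 2 2 2 1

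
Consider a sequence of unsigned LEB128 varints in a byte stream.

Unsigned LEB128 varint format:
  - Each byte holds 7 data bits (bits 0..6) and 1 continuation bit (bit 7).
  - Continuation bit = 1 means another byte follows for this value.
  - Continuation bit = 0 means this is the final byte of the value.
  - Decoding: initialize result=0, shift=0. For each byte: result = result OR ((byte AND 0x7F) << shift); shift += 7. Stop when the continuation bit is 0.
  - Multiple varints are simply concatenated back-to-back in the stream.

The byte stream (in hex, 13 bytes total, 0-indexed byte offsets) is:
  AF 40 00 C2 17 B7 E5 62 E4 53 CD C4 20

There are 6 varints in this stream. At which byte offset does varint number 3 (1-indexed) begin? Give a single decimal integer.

Answer: 3

Derivation:
  byte[0]=0xAF cont=1 payload=0x2F=47: acc |= 47<<0 -> acc=47 shift=7
  byte[1]=0x40 cont=0 payload=0x40=64: acc |= 64<<7 -> acc=8239 shift=14 [end]
Varint 1: bytes[0:2] = AF 40 -> value 8239 (2 byte(s))
  byte[2]=0x00 cont=0 payload=0x00=0: acc |= 0<<0 -> acc=0 shift=7 [end]
Varint 2: bytes[2:3] = 00 -> value 0 (1 byte(s))
  byte[3]=0xC2 cont=1 payload=0x42=66: acc |= 66<<0 -> acc=66 shift=7
  byte[4]=0x17 cont=0 payload=0x17=23: acc |= 23<<7 -> acc=3010 shift=14 [end]
Varint 3: bytes[3:5] = C2 17 -> value 3010 (2 byte(s))
  byte[5]=0xB7 cont=1 payload=0x37=55: acc |= 55<<0 -> acc=55 shift=7
  byte[6]=0xE5 cont=1 payload=0x65=101: acc |= 101<<7 -> acc=12983 shift=14
  byte[7]=0x62 cont=0 payload=0x62=98: acc |= 98<<14 -> acc=1618615 shift=21 [end]
Varint 4: bytes[5:8] = B7 E5 62 -> value 1618615 (3 byte(s))
  byte[8]=0xE4 cont=1 payload=0x64=100: acc |= 100<<0 -> acc=100 shift=7
  byte[9]=0x53 cont=0 payload=0x53=83: acc |= 83<<7 -> acc=10724 shift=14 [end]
Varint 5: bytes[8:10] = E4 53 -> value 10724 (2 byte(s))
  byte[10]=0xCD cont=1 payload=0x4D=77: acc |= 77<<0 -> acc=77 shift=7
  byte[11]=0xC4 cont=1 payload=0x44=68: acc |= 68<<7 -> acc=8781 shift=14
  byte[12]=0x20 cont=0 payload=0x20=32: acc |= 32<<14 -> acc=533069 shift=21 [end]
Varint 6: bytes[10:13] = CD C4 20 -> value 533069 (3 byte(s))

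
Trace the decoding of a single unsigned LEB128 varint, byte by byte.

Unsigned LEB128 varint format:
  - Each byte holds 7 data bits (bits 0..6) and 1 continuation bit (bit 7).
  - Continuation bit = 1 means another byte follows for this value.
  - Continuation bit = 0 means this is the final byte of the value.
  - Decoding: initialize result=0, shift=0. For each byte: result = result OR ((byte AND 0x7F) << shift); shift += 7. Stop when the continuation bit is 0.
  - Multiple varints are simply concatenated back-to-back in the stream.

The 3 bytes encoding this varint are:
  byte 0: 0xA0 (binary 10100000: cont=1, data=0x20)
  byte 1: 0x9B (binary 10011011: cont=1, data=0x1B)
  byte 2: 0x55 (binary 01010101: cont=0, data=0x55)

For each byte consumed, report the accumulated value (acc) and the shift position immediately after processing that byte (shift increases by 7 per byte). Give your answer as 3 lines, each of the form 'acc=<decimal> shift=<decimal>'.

byte 0=0xA0: payload=0x20=32, contrib = 32<<0 = 32; acc -> 32, shift -> 7
byte 1=0x9B: payload=0x1B=27, contrib = 27<<7 = 3456; acc -> 3488, shift -> 14
byte 2=0x55: payload=0x55=85, contrib = 85<<14 = 1392640; acc -> 1396128, shift -> 21

Answer: acc=32 shift=7
acc=3488 shift=14
acc=1396128 shift=21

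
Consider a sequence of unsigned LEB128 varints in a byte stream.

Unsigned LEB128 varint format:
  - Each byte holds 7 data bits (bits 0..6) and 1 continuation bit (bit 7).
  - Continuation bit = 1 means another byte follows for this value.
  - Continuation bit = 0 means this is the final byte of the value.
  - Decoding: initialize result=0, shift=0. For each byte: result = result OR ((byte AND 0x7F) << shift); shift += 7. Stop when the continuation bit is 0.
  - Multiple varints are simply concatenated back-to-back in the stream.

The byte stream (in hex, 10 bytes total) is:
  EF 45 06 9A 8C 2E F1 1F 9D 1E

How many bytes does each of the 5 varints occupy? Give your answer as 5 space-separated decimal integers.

Answer: 2 1 3 2 2

Derivation:
  byte[0]=0xEF cont=1 payload=0x6F=111: acc |= 111<<0 -> acc=111 shift=7
  byte[1]=0x45 cont=0 payload=0x45=69: acc |= 69<<7 -> acc=8943 shift=14 [end]
Varint 1: bytes[0:2] = EF 45 -> value 8943 (2 byte(s))
  byte[2]=0x06 cont=0 payload=0x06=6: acc |= 6<<0 -> acc=6 shift=7 [end]
Varint 2: bytes[2:3] = 06 -> value 6 (1 byte(s))
  byte[3]=0x9A cont=1 payload=0x1A=26: acc |= 26<<0 -> acc=26 shift=7
  byte[4]=0x8C cont=1 payload=0x0C=12: acc |= 12<<7 -> acc=1562 shift=14
  byte[5]=0x2E cont=0 payload=0x2E=46: acc |= 46<<14 -> acc=755226 shift=21 [end]
Varint 3: bytes[3:6] = 9A 8C 2E -> value 755226 (3 byte(s))
  byte[6]=0xF1 cont=1 payload=0x71=113: acc |= 113<<0 -> acc=113 shift=7
  byte[7]=0x1F cont=0 payload=0x1F=31: acc |= 31<<7 -> acc=4081 shift=14 [end]
Varint 4: bytes[6:8] = F1 1F -> value 4081 (2 byte(s))
  byte[8]=0x9D cont=1 payload=0x1D=29: acc |= 29<<0 -> acc=29 shift=7
  byte[9]=0x1E cont=0 payload=0x1E=30: acc |= 30<<7 -> acc=3869 shift=14 [end]
Varint 5: bytes[8:10] = 9D 1E -> value 3869 (2 byte(s))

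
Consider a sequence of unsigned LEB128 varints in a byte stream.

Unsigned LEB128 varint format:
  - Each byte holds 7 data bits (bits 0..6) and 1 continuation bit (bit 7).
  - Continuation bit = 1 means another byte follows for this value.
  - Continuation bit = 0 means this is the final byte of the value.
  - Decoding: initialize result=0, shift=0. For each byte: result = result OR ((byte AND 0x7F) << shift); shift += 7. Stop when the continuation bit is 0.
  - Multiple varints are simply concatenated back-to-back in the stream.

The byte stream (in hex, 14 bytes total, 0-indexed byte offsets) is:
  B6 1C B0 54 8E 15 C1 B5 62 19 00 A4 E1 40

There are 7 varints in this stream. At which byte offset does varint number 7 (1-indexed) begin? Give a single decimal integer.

Answer: 11

Derivation:
  byte[0]=0xB6 cont=1 payload=0x36=54: acc |= 54<<0 -> acc=54 shift=7
  byte[1]=0x1C cont=0 payload=0x1C=28: acc |= 28<<7 -> acc=3638 shift=14 [end]
Varint 1: bytes[0:2] = B6 1C -> value 3638 (2 byte(s))
  byte[2]=0xB0 cont=1 payload=0x30=48: acc |= 48<<0 -> acc=48 shift=7
  byte[3]=0x54 cont=0 payload=0x54=84: acc |= 84<<7 -> acc=10800 shift=14 [end]
Varint 2: bytes[2:4] = B0 54 -> value 10800 (2 byte(s))
  byte[4]=0x8E cont=1 payload=0x0E=14: acc |= 14<<0 -> acc=14 shift=7
  byte[5]=0x15 cont=0 payload=0x15=21: acc |= 21<<7 -> acc=2702 shift=14 [end]
Varint 3: bytes[4:6] = 8E 15 -> value 2702 (2 byte(s))
  byte[6]=0xC1 cont=1 payload=0x41=65: acc |= 65<<0 -> acc=65 shift=7
  byte[7]=0xB5 cont=1 payload=0x35=53: acc |= 53<<7 -> acc=6849 shift=14
  byte[8]=0x62 cont=0 payload=0x62=98: acc |= 98<<14 -> acc=1612481 shift=21 [end]
Varint 4: bytes[6:9] = C1 B5 62 -> value 1612481 (3 byte(s))
  byte[9]=0x19 cont=0 payload=0x19=25: acc |= 25<<0 -> acc=25 shift=7 [end]
Varint 5: bytes[9:10] = 19 -> value 25 (1 byte(s))
  byte[10]=0x00 cont=0 payload=0x00=0: acc |= 0<<0 -> acc=0 shift=7 [end]
Varint 6: bytes[10:11] = 00 -> value 0 (1 byte(s))
  byte[11]=0xA4 cont=1 payload=0x24=36: acc |= 36<<0 -> acc=36 shift=7
  byte[12]=0xE1 cont=1 payload=0x61=97: acc |= 97<<7 -> acc=12452 shift=14
  byte[13]=0x40 cont=0 payload=0x40=64: acc |= 64<<14 -> acc=1061028 shift=21 [end]
Varint 7: bytes[11:14] = A4 E1 40 -> value 1061028 (3 byte(s))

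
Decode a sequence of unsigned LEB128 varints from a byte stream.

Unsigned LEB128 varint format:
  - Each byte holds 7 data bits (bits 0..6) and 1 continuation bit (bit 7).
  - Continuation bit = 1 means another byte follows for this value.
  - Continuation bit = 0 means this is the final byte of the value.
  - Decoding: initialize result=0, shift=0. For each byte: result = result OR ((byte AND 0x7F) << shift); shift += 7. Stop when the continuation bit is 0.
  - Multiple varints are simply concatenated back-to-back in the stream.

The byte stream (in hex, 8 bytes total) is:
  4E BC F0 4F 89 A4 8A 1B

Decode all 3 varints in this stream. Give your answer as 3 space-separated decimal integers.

Answer: 78 1308732 56791561

Derivation:
  byte[0]=0x4E cont=0 payload=0x4E=78: acc |= 78<<0 -> acc=78 shift=7 [end]
Varint 1: bytes[0:1] = 4E -> value 78 (1 byte(s))
  byte[1]=0xBC cont=1 payload=0x3C=60: acc |= 60<<0 -> acc=60 shift=7
  byte[2]=0xF0 cont=1 payload=0x70=112: acc |= 112<<7 -> acc=14396 shift=14
  byte[3]=0x4F cont=0 payload=0x4F=79: acc |= 79<<14 -> acc=1308732 shift=21 [end]
Varint 2: bytes[1:4] = BC F0 4F -> value 1308732 (3 byte(s))
  byte[4]=0x89 cont=1 payload=0x09=9: acc |= 9<<0 -> acc=9 shift=7
  byte[5]=0xA4 cont=1 payload=0x24=36: acc |= 36<<7 -> acc=4617 shift=14
  byte[6]=0x8A cont=1 payload=0x0A=10: acc |= 10<<14 -> acc=168457 shift=21
  byte[7]=0x1B cont=0 payload=0x1B=27: acc |= 27<<21 -> acc=56791561 shift=28 [end]
Varint 3: bytes[4:8] = 89 A4 8A 1B -> value 56791561 (4 byte(s))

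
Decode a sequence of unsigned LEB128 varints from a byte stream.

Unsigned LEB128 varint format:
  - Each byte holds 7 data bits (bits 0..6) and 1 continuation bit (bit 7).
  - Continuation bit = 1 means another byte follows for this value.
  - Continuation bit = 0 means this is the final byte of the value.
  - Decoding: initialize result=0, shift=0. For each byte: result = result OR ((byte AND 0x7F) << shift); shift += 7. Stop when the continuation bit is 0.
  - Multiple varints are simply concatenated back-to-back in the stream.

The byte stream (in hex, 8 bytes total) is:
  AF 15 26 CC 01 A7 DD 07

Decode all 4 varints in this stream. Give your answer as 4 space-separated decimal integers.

Answer: 2735 38 204 126631

Derivation:
  byte[0]=0xAF cont=1 payload=0x2F=47: acc |= 47<<0 -> acc=47 shift=7
  byte[1]=0x15 cont=0 payload=0x15=21: acc |= 21<<7 -> acc=2735 shift=14 [end]
Varint 1: bytes[0:2] = AF 15 -> value 2735 (2 byte(s))
  byte[2]=0x26 cont=0 payload=0x26=38: acc |= 38<<0 -> acc=38 shift=7 [end]
Varint 2: bytes[2:3] = 26 -> value 38 (1 byte(s))
  byte[3]=0xCC cont=1 payload=0x4C=76: acc |= 76<<0 -> acc=76 shift=7
  byte[4]=0x01 cont=0 payload=0x01=1: acc |= 1<<7 -> acc=204 shift=14 [end]
Varint 3: bytes[3:5] = CC 01 -> value 204 (2 byte(s))
  byte[5]=0xA7 cont=1 payload=0x27=39: acc |= 39<<0 -> acc=39 shift=7
  byte[6]=0xDD cont=1 payload=0x5D=93: acc |= 93<<7 -> acc=11943 shift=14
  byte[7]=0x07 cont=0 payload=0x07=7: acc |= 7<<14 -> acc=126631 shift=21 [end]
Varint 4: bytes[5:8] = A7 DD 07 -> value 126631 (3 byte(s))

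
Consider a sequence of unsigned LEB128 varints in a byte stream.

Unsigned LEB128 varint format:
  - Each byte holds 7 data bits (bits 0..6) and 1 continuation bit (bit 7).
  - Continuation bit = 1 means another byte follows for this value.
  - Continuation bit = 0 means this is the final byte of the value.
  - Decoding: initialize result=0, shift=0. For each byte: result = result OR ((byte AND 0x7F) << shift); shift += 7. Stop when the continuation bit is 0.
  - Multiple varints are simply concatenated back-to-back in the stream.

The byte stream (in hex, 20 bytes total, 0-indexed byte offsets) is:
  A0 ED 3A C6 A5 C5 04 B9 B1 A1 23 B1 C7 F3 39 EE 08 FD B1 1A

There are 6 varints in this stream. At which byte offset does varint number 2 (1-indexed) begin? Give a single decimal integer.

  byte[0]=0xA0 cont=1 payload=0x20=32: acc |= 32<<0 -> acc=32 shift=7
  byte[1]=0xED cont=1 payload=0x6D=109: acc |= 109<<7 -> acc=13984 shift=14
  byte[2]=0x3A cont=0 payload=0x3A=58: acc |= 58<<14 -> acc=964256 shift=21 [end]
Varint 1: bytes[0:3] = A0 ED 3A -> value 964256 (3 byte(s))
  byte[3]=0xC6 cont=1 payload=0x46=70: acc |= 70<<0 -> acc=70 shift=7
  byte[4]=0xA5 cont=1 payload=0x25=37: acc |= 37<<7 -> acc=4806 shift=14
  byte[5]=0xC5 cont=1 payload=0x45=69: acc |= 69<<14 -> acc=1135302 shift=21
  byte[6]=0x04 cont=0 payload=0x04=4: acc |= 4<<21 -> acc=9523910 shift=28 [end]
Varint 2: bytes[3:7] = C6 A5 C5 04 -> value 9523910 (4 byte(s))
  byte[7]=0xB9 cont=1 payload=0x39=57: acc |= 57<<0 -> acc=57 shift=7
  byte[8]=0xB1 cont=1 payload=0x31=49: acc |= 49<<7 -> acc=6329 shift=14
  byte[9]=0xA1 cont=1 payload=0x21=33: acc |= 33<<14 -> acc=547001 shift=21
  byte[10]=0x23 cont=0 payload=0x23=35: acc |= 35<<21 -> acc=73947321 shift=28 [end]
Varint 3: bytes[7:11] = B9 B1 A1 23 -> value 73947321 (4 byte(s))
  byte[11]=0xB1 cont=1 payload=0x31=49: acc |= 49<<0 -> acc=49 shift=7
  byte[12]=0xC7 cont=1 payload=0x47=71: acc |= 71<<7 -> acc=9137 shift=14
  byte[13]=0xF3 cont=1 payload=0x73=115: acc |= 115<<14 -> acc=1893297 shift=21
  byte[14]=0x39 cont=0 payload=0x39=57: acc |= 57<<21 -> acc=121430961 shift=28 [end]
Varint 4: bytes[11:15] = B1 C7 F3 39 -> value 121430961 (4 byte(s))
  byte[15]=0xEE cont=1 payload=0x6E=110: acc |= 110<<0 -> acc=110 shift=7
  byte[16]=0x08 cont=0 payload=0x08=8: acc |= 8<<7 -> acc=1134 shift=14 [end]
Varint 5: bytes[15:17] = EE 08 -> value 1134 (2 byte(s))
  byte[17]=0xFD cont=1 payload=0x7D=125: acc |= 125<<0 -> acc=125 shift=7
  byte[18]=0xB1 cont=1 payload=0x31=49: acc |= 49<<7 -> acc=6397 shift=14
  byte[19]=0x1A cont=0 payload=0x1A=26: acc |= 26<<14 -> acc=432381 shift=21 [end]
Varint 6: bytes[17:20] = FD B1 1A -> value 432381 (3 byte(s))

Answer: 3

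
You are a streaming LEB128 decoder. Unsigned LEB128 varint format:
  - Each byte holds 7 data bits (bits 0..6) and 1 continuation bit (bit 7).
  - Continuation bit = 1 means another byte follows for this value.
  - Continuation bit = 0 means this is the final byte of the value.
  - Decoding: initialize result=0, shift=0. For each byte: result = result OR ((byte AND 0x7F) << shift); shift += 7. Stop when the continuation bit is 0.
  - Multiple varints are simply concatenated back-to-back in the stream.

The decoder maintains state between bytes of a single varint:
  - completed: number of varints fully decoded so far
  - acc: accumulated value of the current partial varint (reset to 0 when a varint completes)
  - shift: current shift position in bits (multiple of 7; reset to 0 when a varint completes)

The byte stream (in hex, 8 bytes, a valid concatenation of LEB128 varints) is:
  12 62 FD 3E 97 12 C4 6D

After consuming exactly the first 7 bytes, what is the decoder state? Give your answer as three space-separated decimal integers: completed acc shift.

Answer: 4 68 7

Derivation:
byte[0]=0x12 cont=0 payload=0x12: varint #1 complete (value=18); reset -> completed=1 acc=0 shift=0
byte[1]=0x62 cont=0 payload=0x62: varint #2 complete (value=98); reset -> completed=2 acc=0 shift=0
byte[2]=0xFD cont=1 payload=0x7D: acc |= 125<<0 -> completed=2 acc=125 shift=7
byte[3]=0x3E cont=0 payload=0x3E: varint #3 complete (value=8061); reset -> completed=3 acc=0 shift=0
byte[4]=0x97 cont=1 payload=0x17: acc |= 23<<0 -> completed=3 acc=23 shift=7
byte[5]=0x12 cont=0 payload=0x12: varint #4 complete (value=2327); reset -> completed=4 acc=0 shift=0
byte[6]=0xC4 cont=1 payload=0x44: acc |= 68<<0 -> completed=4 acc=68 shift=7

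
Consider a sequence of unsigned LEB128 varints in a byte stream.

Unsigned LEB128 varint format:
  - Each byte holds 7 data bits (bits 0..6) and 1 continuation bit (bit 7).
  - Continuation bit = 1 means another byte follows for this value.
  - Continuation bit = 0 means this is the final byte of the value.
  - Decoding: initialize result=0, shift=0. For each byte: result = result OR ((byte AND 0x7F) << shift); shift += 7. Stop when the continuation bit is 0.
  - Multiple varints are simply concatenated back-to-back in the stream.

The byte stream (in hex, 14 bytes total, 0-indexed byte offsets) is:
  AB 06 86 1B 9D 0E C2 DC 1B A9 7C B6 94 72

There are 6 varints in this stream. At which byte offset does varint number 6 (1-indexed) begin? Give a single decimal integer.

Answer: 11

Derivation:
  byte[0]=0xAB cont=1 payload=0x2B=43: acc |= 43<<0 -> acc=43 shift=7
  byte[1]=0x06 cont=0 payload=0x06=6: acc |= 6<<7 -> acc=811 shift=14 [end]
Varint 1: bytes[0:2] = AB 06 -> value 811 (2 byte(s))
  byte[2]=0x86 cont=1 payload=0x06=6: acc |= 6<<0 -> acc=6 shift=7
  byte[3]=0x1B cont=0 payload=0x1B=27: acc |= 27<<7 -> acc=3462 shift=14 [end]
Varint 2: bytes[2:4] = 86 1B -> value 3462 (2 byte(s))
  byte[4]=0x9D cont=1 payload=0x1D=29: acc |= 29<<0 -> acc=29 shift=7
  byte[5]=0x0E cont=0 payload=0x0E=14: acc |= 14<<7 -> acc=1821 shift=14 [end]
Varint 3: bytes[4:6] = 9D 0E -> value 1821 (2 byte(s))
  byte[6]=0xC2 cont=1 payload=0x42=66: acc |= 66<<0 -> acc=66 shift=7
  byte[7]=0xDC cont=1 payload=0x5C=92: acc |= 92<<7 -> acc=11842 shift=14
  byte[8]=0x1B cont=0 payload=0x1B=27: acc |= 27<<14 -> acc=454210 shift=21 [end]
Varint 4: bytes[6:9] = C2 DC 1B -> value 454210 (3 byte(s))
  byte[9]=0xA9 cont=1 payload=0x29=41: acc |= 41<<0 -> acc=41 shift=7
  byte[10]=0x7C cont=0 payload=0x7C=124: acc |= 124<<7 -> acc=15913 shift=14 [end]
Varint 5: bytes[9:11] = A9 7C -> value 15913 (2 byte(s))
  byte[11]=0xB6 cont=1 payload=0x36=54: acc |= 54<<0 -> acc=54 shift=7
  byte[12]=0x94 cont=1 payload=0x14=20: acc |= 20<<7 -> acc=2614 shift=14
  byte[13]=0x72 cont=0 payload=0x72=114: acc |= 114<<14 -> acc=1870390 shift=21 [end]
Varint 6: bytes[11:14] = B6 94 72 -> value 1870390 (3 byte(s))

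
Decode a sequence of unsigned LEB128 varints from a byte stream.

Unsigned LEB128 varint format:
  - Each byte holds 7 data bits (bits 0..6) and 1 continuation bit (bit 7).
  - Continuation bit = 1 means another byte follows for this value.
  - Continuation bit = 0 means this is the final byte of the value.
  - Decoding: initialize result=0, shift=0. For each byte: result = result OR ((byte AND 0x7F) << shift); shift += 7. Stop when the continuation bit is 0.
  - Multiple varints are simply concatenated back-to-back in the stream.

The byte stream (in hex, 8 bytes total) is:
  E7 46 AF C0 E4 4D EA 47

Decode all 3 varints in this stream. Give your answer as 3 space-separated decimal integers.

  byte[0]=0xE7 cont=1 payload=0x67=103: acc |= 103<<0 -> acc=103 shift=7
  byte[1]=0x46 cont=0 payload=0x46=70: acc |= 70<<7 -> acc=9063 shift=14 [end]
Varint 1: bytes[0:2] = E7 46 -> value 9063 (2 byte(s))
  byte[2]=0xAF cont=1 payload=0x2F=47: acc |= 47<<0 -> acc=47 shift=7
  byte[3]=0xC0 cont=1 payload=0x40=64: acc |= 64<<7 -> acc=8239 shift=14
  byte[4]=0xE4 cont=1 payload=0x64=100: acc |= 100<<14 -> acc=1646639 shift=21
  byte[5]=0x4D cont=0 payload=0x4D=77: acc |= 77<<21 -> acc=163127343 shift=28 [end]
Varint 2: bytes[2:6] = AF C0 E4 4D -> value 163127343 (4 byte(s))
  byte[6]=0xEA cont=1 payload=0x6A=106: acc |= 106<<0 -> acc=106 shift=7
  byte[7]=0x47 cont=0 payload=0x47=71: acc |= 71<<7 -> acc=9194 shift=14 [end]
Varint 3: bytes[6:8] = EA 47 -> value 9194 (2 byte(s))

Answer: 9063 163127343 9194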